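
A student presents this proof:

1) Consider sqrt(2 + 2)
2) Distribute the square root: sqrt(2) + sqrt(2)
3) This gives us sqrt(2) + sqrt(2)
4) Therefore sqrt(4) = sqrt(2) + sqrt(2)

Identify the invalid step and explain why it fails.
Step 2: Distribute the square root: sqrt(2) + sqrt(2)

Step 2 incorrectly 'distributes' the square root over addition. The square root function does not distribute: sqrt(a + b) ≠ sqrt(a) + sqrt(b). In fact, sqrt(2 + 2) = sqrt(4) ≈ 2.0000, while sqrt(2) + sqrt(2) ≈ 2.8284.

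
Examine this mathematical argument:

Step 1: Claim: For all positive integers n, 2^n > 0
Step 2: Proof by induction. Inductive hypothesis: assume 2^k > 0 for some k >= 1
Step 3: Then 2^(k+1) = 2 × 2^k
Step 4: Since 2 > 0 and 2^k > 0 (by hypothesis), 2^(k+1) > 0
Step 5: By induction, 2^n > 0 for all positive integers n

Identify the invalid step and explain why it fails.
Step 5: By induction, 2^n > 0 for all positive integers n

Step 5 concludes the proof by induction, but no base case was ever established. A valid induction proof requires: (1) a base case proving 2^1 > 0, and (2) an inductive step showing IF 2^k > 0 THEN 2^(k+1) > 0. Steps 2-4 correctly establish the inductive step, but without the base case the conclusion in step 5 does not follow.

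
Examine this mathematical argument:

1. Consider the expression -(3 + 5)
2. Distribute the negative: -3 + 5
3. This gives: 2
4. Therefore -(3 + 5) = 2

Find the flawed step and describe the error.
Step 2: Distribute the negative: -3 + 5

Step 2 incorrectly distributes the negative sign. The correct distribution is -(3 + 5) = -3 - 5 = -8. The negative must be applied to both terms, not just the first. The error treats -(3 + 5) as -3 + 5, which equals 2 instead of -8.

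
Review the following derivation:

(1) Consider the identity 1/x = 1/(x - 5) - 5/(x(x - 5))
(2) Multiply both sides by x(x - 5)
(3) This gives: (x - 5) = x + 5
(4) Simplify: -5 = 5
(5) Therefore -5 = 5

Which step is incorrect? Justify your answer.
Step 3: This gives: (x - 5) = x + 5

Step 3 makes a sign error when clearing denominators. Multiplying -5/(x(x - 5)) by x(x - 5) gives -5, not +5. The correct result is (x - 5) = x - 5, which is trivially true, not (x - 5) = x + 5. (Step 1 is a valid identity: 1/(x - 5) - 5/(x(x - 5)) = (x - 5)/(x(x - 5)) = 1/x.)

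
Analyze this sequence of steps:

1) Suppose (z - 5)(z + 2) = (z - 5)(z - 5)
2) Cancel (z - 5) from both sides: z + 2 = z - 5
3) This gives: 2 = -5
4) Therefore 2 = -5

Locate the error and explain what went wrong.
Step 2: Cancel (z - 5) from both sides: z + 2 = z - 5

Step 2 cancels (z - 5) from both sides. This is only valid if (z - 5) ≠ 0, i.e., z ≠ 5. When z = 5, both sides equal zero regardless of the other factors. The correct approach requires considering z = 5 as a separate case.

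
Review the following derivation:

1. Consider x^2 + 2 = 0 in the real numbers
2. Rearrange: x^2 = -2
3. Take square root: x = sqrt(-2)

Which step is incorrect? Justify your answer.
Step 3: Take square root: x = sqrt(-2)

Step 3 takes the square root of -2, which is negative. In the real number system, the square root of a negative number is undefined. The equation x^2 + 2 = 0 has no real solutions. Square roots of negative numbers only exist in the complex numbers.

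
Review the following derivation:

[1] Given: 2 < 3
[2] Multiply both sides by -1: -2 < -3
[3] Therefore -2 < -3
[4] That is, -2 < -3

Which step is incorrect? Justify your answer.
Step 2: Multiply both sides by -1: -2 < -3

Step 2 multiplies both sides by -1 but fails to reverse the inequality sign. When multiplying (or dividing) an inequality by a negative number, the direction must be reversed. Since 2 < 3, we should get -2 > -3, i.e., -2 > -3.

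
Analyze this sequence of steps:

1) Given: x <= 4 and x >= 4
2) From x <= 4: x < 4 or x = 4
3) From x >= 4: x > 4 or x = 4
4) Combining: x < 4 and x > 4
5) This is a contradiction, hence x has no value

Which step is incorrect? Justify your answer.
Step 4: Combining: x < 4 and x > 4

Step 4 incorrectly combines the conditions. From x <= 4 and x >= 4, the intersection is x = 4. The error treats the 'or' cases as 'and' requirements. The correct conclusion is that x = 4 is the unique solution, not that no solution exists.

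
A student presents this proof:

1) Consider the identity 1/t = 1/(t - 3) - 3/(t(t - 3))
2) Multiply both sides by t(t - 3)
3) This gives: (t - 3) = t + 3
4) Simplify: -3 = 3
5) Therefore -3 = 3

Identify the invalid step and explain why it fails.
Step 3: This gives: (t - 3) = t + 3

Step 3 makes a sign error when clearing denominators. Multiplying -3/(t(t - 3)) by t(t - 3) gives -3, not +3. The correct result is (t - 3) = t - 3, which is trivially true, not (t - 3) = t + 3. (Step 1 is a valid identity: 1/(t - 3) - 3/(t(t - 3)) = (t - 3)/(t(t - 3)) = 1/t.)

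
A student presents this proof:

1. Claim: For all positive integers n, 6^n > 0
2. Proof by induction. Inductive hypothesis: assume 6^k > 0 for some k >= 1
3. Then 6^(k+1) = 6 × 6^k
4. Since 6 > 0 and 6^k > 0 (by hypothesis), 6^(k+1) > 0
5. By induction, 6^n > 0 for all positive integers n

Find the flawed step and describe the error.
Step 5: By induction, 6^n > 0 for all positive integers n

Step 5 concludes the proof by induction, but no base case was ever established. A valid induction proof requires: (1) a base case proving 6^1 > 0, and (2) an inductive step showing IF 6^k > 0 THEN 6^(k+1) > 0. Steps 2-4 correctly establish the inductive step, but without the base case the conclusion in step 5 does not follow.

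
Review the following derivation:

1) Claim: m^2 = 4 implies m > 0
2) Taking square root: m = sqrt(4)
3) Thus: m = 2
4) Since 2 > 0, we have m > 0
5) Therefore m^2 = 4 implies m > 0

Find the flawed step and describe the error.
Step 2: Taking square root: m = sqrt(4)

Step 2 takes the square root and assumes the positive root only. The equation m^2 = 4 actually has two solutions: m = 2 and m = -2. The proof silently assumes m > 0 without justification, then uses this assumption to conclude m > 0, which is circular. The counterexample m = -2 shows the claim is false.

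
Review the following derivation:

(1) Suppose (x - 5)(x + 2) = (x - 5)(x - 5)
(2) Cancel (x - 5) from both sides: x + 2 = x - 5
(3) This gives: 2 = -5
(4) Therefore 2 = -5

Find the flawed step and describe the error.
Step 2: Cancel (x - 5) from both sides: x + 2 = x - 5

Step 2 cancels (x - 5) from both sides. This is only valid if (x - 5) ≠ 0, i.e., x ≠ 5. When x = 5, both sides equal zero regardless of the other factors. The correct approach requires considering x = 5 as a separate case.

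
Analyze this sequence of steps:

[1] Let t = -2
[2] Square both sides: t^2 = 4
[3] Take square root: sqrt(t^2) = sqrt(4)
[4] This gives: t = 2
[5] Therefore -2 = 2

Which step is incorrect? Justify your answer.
Step 4: This gives: t = 2

Step 4 incorrectly states that sqrt(t^2) = t. The correct identity is sqrt(t^2) = |t|. Since t = -2 < 0, we have sqrt(t^2) = |-2| = 2, not t = -2.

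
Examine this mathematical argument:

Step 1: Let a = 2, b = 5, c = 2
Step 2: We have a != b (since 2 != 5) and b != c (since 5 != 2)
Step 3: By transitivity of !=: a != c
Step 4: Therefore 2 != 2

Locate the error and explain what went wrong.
Step 3: By transitivity of !=: a != c

Step 3 incorrectly applies transitivity to the '!=' relation. Transitivity states: if a R b and b R c, then a R c. However, '!=' is not transitive. Counterexample: 2 != 5 and 5 != 2, but 2 = 2 (both equal 2). Transitivity holds for relations like <, <=, =, but not for !=.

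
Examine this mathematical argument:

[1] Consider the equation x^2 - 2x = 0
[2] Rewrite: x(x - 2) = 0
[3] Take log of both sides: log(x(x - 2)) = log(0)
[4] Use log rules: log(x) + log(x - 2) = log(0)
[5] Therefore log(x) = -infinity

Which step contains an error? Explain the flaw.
Step 3: Take log of both sides: log(x(x - 2)) = log(0)

Step 3 takes the logarithm of both sides, resulting in log(0) on the right side. The logarithm is only defined for positive numbers; log(0) is undefined (approaches negative infinity). This operation is invalid.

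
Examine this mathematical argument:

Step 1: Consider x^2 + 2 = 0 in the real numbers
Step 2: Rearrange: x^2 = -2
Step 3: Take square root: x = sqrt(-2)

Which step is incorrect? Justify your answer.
Step 3: Take square root: x = sqrt(-2)

Step 3 takes the square root of -2, which is negative. In the real number system, the square root of a negative number is undefined. The equation x^2 + 2 = 0 has no real solutions. Square roots of negative numbers only exist in the complex numbers.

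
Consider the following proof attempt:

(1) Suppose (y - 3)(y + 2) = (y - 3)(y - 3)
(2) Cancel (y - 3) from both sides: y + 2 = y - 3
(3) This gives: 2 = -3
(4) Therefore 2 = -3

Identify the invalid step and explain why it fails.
Step 2: Cancel (y - 3) from both sides: y + 2 = y - 3

Step 2 cancels (y - 3) from both sides. This is only valid if (y - 3) ≠ 0, i.e., y ≠ 3. When y = 3, both sides equal zero regardless of the other factors. The correct approach requires considering y = 3 as a separate case.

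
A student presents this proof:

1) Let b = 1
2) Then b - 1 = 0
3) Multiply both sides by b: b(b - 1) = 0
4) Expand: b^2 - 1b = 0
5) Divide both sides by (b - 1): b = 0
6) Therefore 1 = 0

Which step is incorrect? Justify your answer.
Step 5: Divide both sides by (b - 1): b = 0

Step 5 divides both sides by (b - 1). However, since b = 1, we have (b - 1) = 0. Division by zero is undefined, making this step invalid.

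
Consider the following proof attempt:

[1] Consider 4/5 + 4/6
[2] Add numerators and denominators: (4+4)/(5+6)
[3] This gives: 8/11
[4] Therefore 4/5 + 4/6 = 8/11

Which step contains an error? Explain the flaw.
Step 2: Add numerators and denominators: (4+4)/(5+6)

Step 2 incorrectly adds fractions by separately adding numerators and denominators. This is wrong. The correct method requires a common denominator: 4/5 + 4/6 = (4×6 + 4×5)/(5×6) = 44/30 = 22/15. The method used gives 8/11, which is different.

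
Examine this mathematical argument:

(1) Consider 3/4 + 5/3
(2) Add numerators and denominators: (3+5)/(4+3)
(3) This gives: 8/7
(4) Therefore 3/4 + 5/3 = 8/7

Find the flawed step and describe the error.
Step 2: Add numerators and denominators: (3+5)/(4+3)

Step 2 incorrectly adds fractions by separately adding numerators and denominators. This is wrong. The correct method requires a common denominator: 3/4 + 5/3 = (3×3 + 5×4)/(4×3) = 29/12 = 29/12. The method used gives 8/7, which is different.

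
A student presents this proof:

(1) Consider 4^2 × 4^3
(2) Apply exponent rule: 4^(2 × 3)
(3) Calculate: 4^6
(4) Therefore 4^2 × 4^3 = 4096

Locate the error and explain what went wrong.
Step 2: Apply exponent rule: 4^(2 × 3)

Step 2 incorrectly states that a^b × a^c = a^(b×c). The correct rule is a^b × a^c = a^(b+c). The actual value is 4^2 × 4^3 = 4^5 = 1024, not 4^6 = 4096.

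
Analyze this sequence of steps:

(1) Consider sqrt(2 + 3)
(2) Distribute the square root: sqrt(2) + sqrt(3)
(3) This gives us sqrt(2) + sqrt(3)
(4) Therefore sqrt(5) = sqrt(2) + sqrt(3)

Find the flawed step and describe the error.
Step 2: Distribute the square root: sqrt(2) + sqrt(3)

Step 2 incorrectly 'distributes' the square root over addition. The square root function does not distribute: sqrt(a + b) ≠ sqrt(a) + sqrt(b). In fact, sqrt(2 + 3) = sqrt(5) ≈ 2.2361, while sqrt(2) + sqrt(3) ≈ 3.1463.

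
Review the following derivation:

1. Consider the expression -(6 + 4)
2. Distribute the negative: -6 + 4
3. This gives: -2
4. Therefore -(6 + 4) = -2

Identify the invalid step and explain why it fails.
Step 2: Distribute the negative: -6 + 4

Step 2 incorrectly distributes the negative sign. The correct distribution is -(6 + 4) = -6 - 4 = -10. The negative must be applied to both terms, not just the first. The error treats -(6 + 4) as -6 + 4, which equals -2 instead of -10.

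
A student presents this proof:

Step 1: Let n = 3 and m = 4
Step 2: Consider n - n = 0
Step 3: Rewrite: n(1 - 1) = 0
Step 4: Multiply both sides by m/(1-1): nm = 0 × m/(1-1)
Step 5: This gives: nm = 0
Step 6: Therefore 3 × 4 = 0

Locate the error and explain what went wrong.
Step 4: Multiply both sides by m/(1-1): nm = 0 × m/(1-1)

Step 4 multiplies both sides by m/(1-1). However, 1-1 = 0, so this is multiplication by m/0, which is undefined. We cannot multiply by an undefined expression.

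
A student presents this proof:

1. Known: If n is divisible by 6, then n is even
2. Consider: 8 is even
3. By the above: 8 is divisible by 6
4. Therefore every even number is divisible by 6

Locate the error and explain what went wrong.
Step 3: By the above: 8 is divisible by 6

Step 3 commits the fallacy of affirming the consequent. The known fact 'divisible by 6 → even' does NOT imply 'even → divisible by 6'. That would be the converse, which is false. For example, 8 is even but 8 ÷ 6 = 1.33, which is not an integer.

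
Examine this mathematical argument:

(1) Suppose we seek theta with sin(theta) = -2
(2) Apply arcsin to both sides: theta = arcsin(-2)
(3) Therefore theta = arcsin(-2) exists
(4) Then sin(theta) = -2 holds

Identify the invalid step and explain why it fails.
Step 2: Apply arcsin to both sides: theta = arcsin(-2)

Step 2 applies arcsin to -2. However, arcsin(x) is only defined for x in [-1, 1] because sin(theta) can only produce values in that range. Since |-2| > 1, arcsin(-2) is undefined. There is no angle whose sine equals -2.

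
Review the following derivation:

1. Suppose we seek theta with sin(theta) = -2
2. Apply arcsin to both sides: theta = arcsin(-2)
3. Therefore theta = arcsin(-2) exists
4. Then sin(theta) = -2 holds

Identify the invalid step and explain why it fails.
Step 2: Apply arcsin to both sides: theta = arcsin(-2)

Step 2 applies arcsin to -2. However, arcsin(x) is only defined for x in [-1, 1] because sin(theta) can only produce values in that range. Since |-2| > 1, arcsin(-2) is undefined. There is no angle whose sine equals -2.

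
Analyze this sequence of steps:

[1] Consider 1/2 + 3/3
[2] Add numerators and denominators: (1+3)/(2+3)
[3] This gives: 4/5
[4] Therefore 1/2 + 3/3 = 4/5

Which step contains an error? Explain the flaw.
Step 2: Add numerators and denominators: (1+3)/(2+3)

Step 2 incorrectly adds fractions by separately adding numerators and denominators. This is wrong. The correct method requires a common denominator: 1/2 + 3/3 = (1×3 + 3×2)/(2×3) = 9/6 = 3/2. The method used gives 4/5, which is different.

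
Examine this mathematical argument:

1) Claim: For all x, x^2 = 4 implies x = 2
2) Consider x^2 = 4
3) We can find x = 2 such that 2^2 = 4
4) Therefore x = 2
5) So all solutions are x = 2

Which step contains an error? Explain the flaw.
Step 4: Therefore x = 2

Step 4 incorrectly concludes that x = 2 is the only solution. The proof shows that x = 2 is A solution (existence), but does not show it is the ONLY solution (uniqueness). In fact, x = -2 is also a solution since (-2)^2 = 4. Finding one solution doesn't prove there are no others.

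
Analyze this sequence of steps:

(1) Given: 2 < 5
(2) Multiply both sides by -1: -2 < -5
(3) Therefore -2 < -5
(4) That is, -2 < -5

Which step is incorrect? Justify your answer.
Step 2: Multiply both sides by -1: -2 < -5

Step 2 multiplies both sides by -1 but fails to reverse the inequality sign. When multiplying (or dividing) an inequality by a negative number, the direction must be reversed. Since 2 < 5, we should get -2 > -5, i.e., -2 > -5.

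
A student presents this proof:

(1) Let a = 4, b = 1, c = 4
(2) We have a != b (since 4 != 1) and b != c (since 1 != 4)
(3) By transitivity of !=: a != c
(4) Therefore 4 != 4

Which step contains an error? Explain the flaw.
Step 3: By transitivity of !=: a != c

Step 3 incorrectly applies transitivity to the '!=' relation. Transitivity states: if a R b and b R c, then a R c. However, '!=' is not transitive. Counterexample: 4 != 1 and 1 != 4, but 4 = 4 (both equal 4). Transitivity holds for relations like <, <=, =, but not for !=.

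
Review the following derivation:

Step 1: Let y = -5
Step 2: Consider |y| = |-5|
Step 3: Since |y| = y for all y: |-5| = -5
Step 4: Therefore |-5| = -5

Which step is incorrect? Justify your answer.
Step 3: Since |y| = y for all y: |-5| = -5

Step 3 incorrectly states that |y| = y for all y. The correct definition is |y| = y when y >= 0, and |y| = -y when y < 0. Since -5 < 0, we have |-5| = -(-5) = 5, not -5.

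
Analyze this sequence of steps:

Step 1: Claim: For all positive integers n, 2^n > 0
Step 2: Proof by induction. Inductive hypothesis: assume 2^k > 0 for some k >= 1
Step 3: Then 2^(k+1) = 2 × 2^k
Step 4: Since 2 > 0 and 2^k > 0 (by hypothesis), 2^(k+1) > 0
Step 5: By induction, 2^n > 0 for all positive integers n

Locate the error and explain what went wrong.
Step 5: By induction, 2^n > 0 for all positive integers n

Step 5 concludes the proof by induction, but no base case was ever established. A valid induction proof requires: (1) a base case proving 2^1 > 0, and (2) an inductive step showing IF 2^k > 0 THEN 2^(k+1) > 0. Steps 2-4 correctly establish the inductive step, but without the base case the conclusion in step 5 does not follow.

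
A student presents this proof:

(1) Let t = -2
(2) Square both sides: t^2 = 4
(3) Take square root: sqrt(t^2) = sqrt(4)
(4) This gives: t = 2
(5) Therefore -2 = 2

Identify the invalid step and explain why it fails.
Step 4: This gives: t = 2

Step 4 incorrectly states that sqrt(t^2) = t. The correct identity is sqrt(t^2) = |t|. Since t = -2 < 0, we have sqrt(t^2) = |-2| = 2, not t = -2.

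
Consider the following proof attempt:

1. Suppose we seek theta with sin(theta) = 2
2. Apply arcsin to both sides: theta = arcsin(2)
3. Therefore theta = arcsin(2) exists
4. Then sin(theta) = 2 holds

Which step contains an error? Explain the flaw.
Step 2: Apply arcsin to both sides: theta = arcsin(2)

Step 2 applies arcsin to 2. However, arcsin(x) is only defined for x in [-1, 1] because sin(theta) can only produce values in that range. Since |2| > 1, arcsin(2) is undefined. There is no angle whose sine equals 2.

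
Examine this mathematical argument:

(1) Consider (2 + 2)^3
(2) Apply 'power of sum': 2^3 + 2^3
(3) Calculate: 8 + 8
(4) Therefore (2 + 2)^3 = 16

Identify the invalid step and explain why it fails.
Step 2: Apply 'power of sum': 2^3 + 2^3

Step 2 incorrectly applies a non-existent rule '(a+b)^n = a^n + b^n'. This is false in general. The correct expansion uses the binomial theorem. The actual value is (2 + 2)^3 = 4^3 = 64, not 16.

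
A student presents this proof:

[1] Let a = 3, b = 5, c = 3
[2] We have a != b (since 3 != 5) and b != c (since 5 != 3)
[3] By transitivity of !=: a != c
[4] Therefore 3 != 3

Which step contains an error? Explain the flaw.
Step 3: By transitivity of !=: a != c

Step 3 incorrectly applies transitivity to the '!=' relation. Transitivity states: if a R b and b R c, then a R c. However, '!=' is not transitive. Counterexample: 3 != 5 and 5 != 3, but 3 = 3 (both equal 3). Transitivity holds for relations like <, <=, =, but not for !=.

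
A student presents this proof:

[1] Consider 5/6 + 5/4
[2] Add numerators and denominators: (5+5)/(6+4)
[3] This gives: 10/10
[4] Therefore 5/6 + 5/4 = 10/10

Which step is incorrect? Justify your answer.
Step 2: Add numerators and denominators: (5+5)/(6+4)

Step 2 incorrectly adds fractions by separately adding numerators and denominators. This is wrong. The correct method requires a common denominator: 5/6 + 5/4 = (5×4 + 5×6)/(6×4) = 50/24 = 25/12. The method used gives 10/10, which is different.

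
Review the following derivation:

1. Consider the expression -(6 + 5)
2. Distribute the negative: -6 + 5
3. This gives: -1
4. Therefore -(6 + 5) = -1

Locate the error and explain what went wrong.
Step 2: Distribute the negative: -6 + 5

Step 2 incorrectly distributes the negative sign. The correct distribution is -(6 + 5) = -6 - 5 = -11. The negative must be applied to both terms, not just the first. The error treats -(6 + 5) as -6 + 5, which equals -1 instead of -11.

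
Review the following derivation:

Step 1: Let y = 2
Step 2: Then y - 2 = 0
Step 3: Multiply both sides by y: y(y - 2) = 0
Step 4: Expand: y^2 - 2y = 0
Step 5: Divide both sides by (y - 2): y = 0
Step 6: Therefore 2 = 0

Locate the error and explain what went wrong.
Step 5: Divide both sides by (y - 2): y = 0

Step 5 divides both sides by (y - 2). However, since y = 2, we have (y - 2) = 0. Division by zero is undefined, making this step invalid.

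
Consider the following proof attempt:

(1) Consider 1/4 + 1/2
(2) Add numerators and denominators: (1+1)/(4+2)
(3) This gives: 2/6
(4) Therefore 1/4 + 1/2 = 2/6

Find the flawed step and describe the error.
Step 2: Add numerators and denominators: (1+1)/(4+2)

Step 2 incorrectly adds fractions by separately adding numerators and denominators. This is wrong. The correct method requires a common denominator: 1/4 + 1/2 = (1×2 + 1×4)/(4×2) = 6/8 = 3/4. The method used gives 2/6, which is different.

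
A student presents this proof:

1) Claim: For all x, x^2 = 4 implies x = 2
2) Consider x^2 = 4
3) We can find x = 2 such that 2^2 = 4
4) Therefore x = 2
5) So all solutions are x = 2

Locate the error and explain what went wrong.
Step 4: Therefore x = 2

Step 4 incorrectly concludes that x = 2 is the only solution. The proof shows that x = 2 is A solution (existence), but does not show it is the ONLY solution (uniqueness). In fact, x = -2 is also a solution since (-2)^2 = 4. Finding one solution doesn't prove there are no others.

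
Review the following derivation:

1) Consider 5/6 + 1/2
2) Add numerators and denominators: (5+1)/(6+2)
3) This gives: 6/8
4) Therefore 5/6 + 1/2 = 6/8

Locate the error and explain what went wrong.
Step 2: Add numerators and denominators: (5+1)/(6+2)

Step 2 incorrectly adds fractions by separately adding numerators and denominators. This is wrong. The correct method requires a common denominator: 5/6 + 1/2 = (5×2 + 1×6)/(6×2) = 16/12 = 4/3. The method used gives 6/8, which is different.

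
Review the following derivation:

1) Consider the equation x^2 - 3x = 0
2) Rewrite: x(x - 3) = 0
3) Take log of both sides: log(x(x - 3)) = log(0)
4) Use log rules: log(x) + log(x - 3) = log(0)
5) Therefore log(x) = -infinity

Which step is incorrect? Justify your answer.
Step 3: Take log of both sides: log(x(x - 3)) = log(0)

Step 3 takes the logarithm of both sides, resulting in log(0) on the right side. The logarithm is only defined for positive numbers; log(0) is undefined (approaches negative infinity). This operation is invalid.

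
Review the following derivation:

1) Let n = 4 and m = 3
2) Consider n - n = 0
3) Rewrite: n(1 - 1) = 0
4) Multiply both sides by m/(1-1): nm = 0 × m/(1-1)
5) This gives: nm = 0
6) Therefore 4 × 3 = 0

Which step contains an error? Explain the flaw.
Step 4: Multiply both sides by m/(1-1): nm = 0 × m/(1-1)

Step 4 multiplies both sides by m/(1-1). However, 1-1 = 0, so this is multiplication by m/0, which is undefined. We cannot multiply by an undefined expression.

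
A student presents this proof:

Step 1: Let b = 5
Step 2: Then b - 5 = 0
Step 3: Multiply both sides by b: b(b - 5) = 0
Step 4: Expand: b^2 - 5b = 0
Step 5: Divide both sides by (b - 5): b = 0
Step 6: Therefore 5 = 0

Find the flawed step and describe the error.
Step 5: Divide both sides by (b - 5): b = 0

Step 5 divides both sides by (b - 5). However, since b = 5, we have (b - 5) = 0. Division by zero is undefined, making this step invalid.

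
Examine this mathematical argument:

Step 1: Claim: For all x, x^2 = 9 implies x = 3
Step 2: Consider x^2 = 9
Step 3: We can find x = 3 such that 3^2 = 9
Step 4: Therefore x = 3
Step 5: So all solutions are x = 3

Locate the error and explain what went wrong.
Step 4: Therefore x = 3

Step 4 incorrectly concludes that x = 3 is the only solution. The proof shows that x = 3 is A solution (existence), but does not show it is the ONLY solution (uniqueness). In fact, x = -3 is also a solution since (-3)^2 = 9. Finding one solution doesn't prove there are no others.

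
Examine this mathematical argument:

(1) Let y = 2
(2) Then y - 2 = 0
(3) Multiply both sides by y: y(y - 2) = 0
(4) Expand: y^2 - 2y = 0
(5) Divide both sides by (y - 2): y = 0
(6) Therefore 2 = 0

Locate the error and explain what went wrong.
Step 5: Divide both sides by (y - 2): y = 0

Step 5 divides both sides by (y - 2). However, since y = 2, we have (y - 2) = 0. Division by zero is undefined, making this step invalid.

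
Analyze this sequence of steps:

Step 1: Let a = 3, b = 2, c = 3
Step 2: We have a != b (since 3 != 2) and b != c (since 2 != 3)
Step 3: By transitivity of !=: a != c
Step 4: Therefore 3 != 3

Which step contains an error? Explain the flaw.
Step 3: By transitivity of !=: a != c

Step 3 incorrectly applies transitivity to the '!=' relation. Transitivity states: if a R b and b R c, then a R c. However, '!=' is not transitive. Counterexample: 3 != 2 and 2 != 3, but 3 = 3 (both equal 3). Transitivity holds for relations like <, <=, =, but not for !=.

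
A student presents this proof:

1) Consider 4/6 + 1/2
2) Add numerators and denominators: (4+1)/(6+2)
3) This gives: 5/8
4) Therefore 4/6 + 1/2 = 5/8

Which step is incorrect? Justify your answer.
Step 2: Add numerators and denominators: (4+1)/(6+2)

Step 2 incorrectly adds fractions by separately adding numerators and denominators. This is wrong. The correct method requires a common denominator: 4/6 + 1/2 = (4×2 + 1×6)/(6×2) = 14/12 = 7/6. The method used gives 5/8, which is different.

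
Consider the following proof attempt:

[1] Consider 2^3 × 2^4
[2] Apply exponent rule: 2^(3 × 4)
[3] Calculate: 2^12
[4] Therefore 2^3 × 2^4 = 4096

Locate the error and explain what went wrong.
Step 2: Apply exponent rule: 2^(3 × 4)

Step 2 incorrectly states that a^b × a^c = a^(b×c). The correct rule is a^b × a^c = a^(b+c). The actual value is 2^3 × 2^4 = 2^7 = 128, not 2^12 = 4096.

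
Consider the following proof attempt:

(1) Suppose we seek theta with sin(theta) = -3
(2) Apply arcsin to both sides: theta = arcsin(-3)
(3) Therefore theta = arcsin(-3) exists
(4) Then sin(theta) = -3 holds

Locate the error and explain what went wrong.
Step 2: Apply arcsin to both sides: theta = arcsin(-3)

Step 2 applies arcsin to -3. However, arcsin(x) is only defined for x in [-1, 1] because sin(theta) can only produce values in that range. Since |-3| > 1, arcsin(-3) is undefined. There is no angle whose sine equals -3.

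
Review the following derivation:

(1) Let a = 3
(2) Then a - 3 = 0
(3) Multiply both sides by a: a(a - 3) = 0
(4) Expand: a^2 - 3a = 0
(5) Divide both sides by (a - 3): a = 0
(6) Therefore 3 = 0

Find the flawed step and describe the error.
Step 5: Divide both sides by (a - 3): a = 0

Step 5 divides both sides by (a - 3). However, since a = 3, we have (a - 3) = 0. Division by zero is undefined, making this step invalid.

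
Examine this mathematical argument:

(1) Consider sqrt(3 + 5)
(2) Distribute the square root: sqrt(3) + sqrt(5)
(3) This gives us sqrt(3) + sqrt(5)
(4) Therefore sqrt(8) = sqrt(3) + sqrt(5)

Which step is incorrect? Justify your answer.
Step 2: Distribute the square root: sqrt(3) + sqrt(5)

Step 2 incorrectly 'distributes' the square root over addition. The square root function does not distribute: sqrt(a + b) ≠ sqrt(a) + sqrt(b). In fact, sqrt(3 + 5) = sqrt(8) ≈ 2.8284, while sqrt(3) + sqrt(5) ≈ 3.9681.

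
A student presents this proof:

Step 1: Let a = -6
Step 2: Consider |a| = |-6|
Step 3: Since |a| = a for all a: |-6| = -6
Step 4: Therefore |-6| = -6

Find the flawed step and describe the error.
Step 3: Since |a| = a for all a: |-6| = -6

Step 3 incorrectly states that |a| = a for all a. The correct definition is |a| = a when a >= 0, and |a| = -a when a < 0. Since -6 < 0, we have |-6| = -(-6) = 6, not -6.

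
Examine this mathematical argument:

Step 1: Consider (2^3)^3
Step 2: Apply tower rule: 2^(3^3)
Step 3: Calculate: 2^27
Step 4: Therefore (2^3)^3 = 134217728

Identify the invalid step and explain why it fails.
Step 2: Apply tower rule: 2^(3^3)

Step 2 incorrectly states that (a^b)^c = a^(b^c). The correct rule is (a^b)^c = a^(b×c). The actual value is (2^3)^3 = 2^9 = 512, not 2^27 = 134217728.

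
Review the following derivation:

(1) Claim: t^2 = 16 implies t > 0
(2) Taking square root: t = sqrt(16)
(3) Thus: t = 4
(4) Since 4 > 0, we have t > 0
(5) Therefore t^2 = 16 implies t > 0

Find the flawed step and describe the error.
Step 2: Taking square root: t = sqrt(16)

Step 2 takes the square root and assumes the positive root only. The equation t^2 = 16 actually has two solutions: t = 4 and t = -4. The proof silently assumes t > 0 without justification, then uses this assumption to conclude t > 0, which is circular. The counterexample t = -4 shows the claim is false.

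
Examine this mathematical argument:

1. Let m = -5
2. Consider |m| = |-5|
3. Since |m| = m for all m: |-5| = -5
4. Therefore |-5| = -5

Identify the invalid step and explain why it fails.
Step 3: Since |m| = m for all m: |-5| = -5

Step 3 incorrectly states that |m| = m for all m. The correct definition is |m| = m when m >= 0, and |m| = -m when m < 0. Since -5 < 0, we have |-5| = -(-5) = 5, not -5.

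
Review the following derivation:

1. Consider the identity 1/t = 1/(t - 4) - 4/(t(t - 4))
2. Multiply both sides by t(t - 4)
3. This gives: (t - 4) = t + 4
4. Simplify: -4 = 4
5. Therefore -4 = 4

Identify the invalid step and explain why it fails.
Step 3: This gives: (t - 4) = t + 4

Step 3 makes a sign error when clearing denominators. Multiplying -4/(t(t - 4)) by t(t - 4) gives -4, not +4. The correct result is (t - 4) = t - 4, which is trivially true, not (t - 4) = t + 4. (Step 1 is a valid identity: 1/(t - 4) - 4/(t(t - 4)) = (t - 4)/(t(t - 4)) = 1/t.)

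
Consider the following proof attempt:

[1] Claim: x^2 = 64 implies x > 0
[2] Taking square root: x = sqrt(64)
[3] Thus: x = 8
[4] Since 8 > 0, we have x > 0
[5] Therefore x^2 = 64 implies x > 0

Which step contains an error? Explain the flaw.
Step 2: Taking square root: x = sqrt(64)

Step 2 takes the square root and assumes the positive root only. The equation x^2 = 64 actually has two solutions: x = 8 and x = -8. The proof silently assumes x > 0 without justification, then uses this assumption to conclude x > 0, which is circular. The counterexample x = -8 shows the claim is false.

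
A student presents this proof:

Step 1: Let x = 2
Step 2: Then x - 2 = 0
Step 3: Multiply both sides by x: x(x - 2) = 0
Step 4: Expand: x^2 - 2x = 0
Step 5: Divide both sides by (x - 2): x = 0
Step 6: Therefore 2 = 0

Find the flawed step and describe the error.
Step 5: Divide both sides by (x - 2): x = 0

Step 5 divides both sides by (x - 2). However, since x = 2, we have (x - 2) = 0. Division by zero is undefined, making this step invalid.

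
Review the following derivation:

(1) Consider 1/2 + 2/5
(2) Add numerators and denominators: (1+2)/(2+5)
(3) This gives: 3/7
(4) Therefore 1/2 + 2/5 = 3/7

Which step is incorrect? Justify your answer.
Step 2: Add numerators and denominators: (1+2)/(2+5)

Step 2 incorrectly adds fractions by separately adding numerators and denominators. This is wrong. The correct method requires a common denominator: 1/2 + 2/5 = (1×5 + 2×2)/(2×5) = 9/10 = 9/10. The method used gives 3/7, which is different.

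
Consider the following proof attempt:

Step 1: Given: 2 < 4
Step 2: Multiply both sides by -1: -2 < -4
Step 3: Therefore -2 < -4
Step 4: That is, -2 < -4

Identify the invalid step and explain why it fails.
Step 2: Multiply both sides by -1: -2 < -4

Step 2 multiplies both sides by -1 but fails to reverse the inequality sign. When multiplying (or dividing) an inequality by a negative number, the direction must be reversed. Since 2 < 4, we should get -2 > -4, i.e., -2 > -4.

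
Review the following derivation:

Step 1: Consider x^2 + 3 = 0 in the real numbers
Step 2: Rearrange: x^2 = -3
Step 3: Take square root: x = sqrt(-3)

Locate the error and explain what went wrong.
Step 3: Take square root: x = sqrt(-3)

Step 3 takes the square root of -3, which is negative. In the real number system, the square root of a negative number is undefined. The equation x^2 + 3 = 0 has no real solutions. Square roots of negative numbers only exist in the complex numbers.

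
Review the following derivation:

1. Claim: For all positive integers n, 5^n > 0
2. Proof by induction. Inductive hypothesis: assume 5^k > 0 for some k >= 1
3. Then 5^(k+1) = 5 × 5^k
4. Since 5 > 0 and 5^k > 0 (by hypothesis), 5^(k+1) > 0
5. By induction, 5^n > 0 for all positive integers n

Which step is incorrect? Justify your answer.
Step 5: By induction, 5^n > 0 for all positive integers n

Step 5 concludes the proof by induction, but no base case was ever established. A valid induction proof requires: (1) a base case proving 5^1 > 0, and (2) an inductive step showing IF 5^k > 0 THEN 5^(k+1) > 0. Steps 2-4 correctly establish the inductive step, but without the base case the conclusion in step 5 does not follow.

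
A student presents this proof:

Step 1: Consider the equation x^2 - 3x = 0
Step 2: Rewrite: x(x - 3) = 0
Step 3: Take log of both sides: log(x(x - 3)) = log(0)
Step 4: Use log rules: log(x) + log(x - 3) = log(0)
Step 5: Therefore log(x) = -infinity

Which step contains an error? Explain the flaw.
Step 3: Take log of both sides: log(x(x - 3)) = log(0)

Step 3 takes the logarithm of both sides, resulting in log(0) on the right side. The logarithm is only defined for positive numbers; log(0) is undefined (approaches negative infinity). This operation is invalid.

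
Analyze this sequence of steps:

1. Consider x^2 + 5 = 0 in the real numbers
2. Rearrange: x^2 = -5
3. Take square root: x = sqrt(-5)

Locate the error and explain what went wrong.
Step 3: Take square root: x = sqrt(-5)

Step 3 takes the square root of -5, which is negative. In the real number system, the square root of a negative number is undefined. The equation x^2 + 5 = 0 has no real solutions. Square roots of negative numbers only exist in the complex numbers.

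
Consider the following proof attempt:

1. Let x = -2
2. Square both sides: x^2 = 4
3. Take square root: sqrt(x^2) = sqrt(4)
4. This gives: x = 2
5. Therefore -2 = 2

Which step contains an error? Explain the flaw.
Step 4: This gives: x = 2

Step 4 incorrectly states that sqrt(x^2) = x. The correct identity is sqrt(x^2) = |x|. Since x = -2 < 0, we have sqrt(x^2) = |-2| = 2, not x = -2.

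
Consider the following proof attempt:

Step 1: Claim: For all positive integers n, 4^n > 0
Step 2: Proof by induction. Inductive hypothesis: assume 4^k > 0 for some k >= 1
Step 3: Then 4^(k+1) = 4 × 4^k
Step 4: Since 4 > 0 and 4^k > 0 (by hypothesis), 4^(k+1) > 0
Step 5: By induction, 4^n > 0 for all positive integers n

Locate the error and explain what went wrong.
Step 5: By induction, 4^n > 0 for all positive integers n

Step 5 concludes the proof by induction, but no base case was ever established. A valid induction proof requires: (1) a base case proving 4^1 > 0, and (2) an inductive step showing IF 4^k > 0 THEN 4^(k+1) > 0. Steps 2-4 correctly establish the inductive step, but without the base case the conclusion in step 5 does not follow.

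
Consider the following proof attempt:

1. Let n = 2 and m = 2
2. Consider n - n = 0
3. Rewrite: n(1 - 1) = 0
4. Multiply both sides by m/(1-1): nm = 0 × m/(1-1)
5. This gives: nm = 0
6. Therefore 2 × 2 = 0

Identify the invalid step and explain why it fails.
Step 4: Multiply both sides by m/(1-1): nm = 0 × m/(1-1)

Step 4 multiplies both sides by m/(1-1). However, 1-1 = 0, so this is multiplication by m/0, which is undefined. We cannot multiply by an undefined expression.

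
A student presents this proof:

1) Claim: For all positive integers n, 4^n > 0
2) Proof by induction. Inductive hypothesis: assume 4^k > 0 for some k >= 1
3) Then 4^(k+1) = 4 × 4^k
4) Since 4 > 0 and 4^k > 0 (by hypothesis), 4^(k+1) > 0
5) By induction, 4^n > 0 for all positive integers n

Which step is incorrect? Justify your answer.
Step 5: By induction, 4^n > 0 for all positive integers n

Step 5 concludes the proof by induction, but no base case was ever established. A valid induction proof requires: (1) a base case proving 4^1 > 0, and (2) an inductive step showing IF 4^k > 0 THEN 4^(k+1) > 0. Steps 2-4 correctly establish the inductive step, but without the base case the conclusion in step 5 does not follow.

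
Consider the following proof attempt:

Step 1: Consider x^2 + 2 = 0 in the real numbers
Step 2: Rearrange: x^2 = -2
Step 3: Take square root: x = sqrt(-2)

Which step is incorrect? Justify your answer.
Step 3: Take square root: x = sqrt(-2)

Step 3 takes the square root of -2, which is negative. In the real number system, the square root of a negative number is undefined. The equation x^2 + 2 = 0 has no real solutions. Square roots of negative numbers only exist in the complex numbers.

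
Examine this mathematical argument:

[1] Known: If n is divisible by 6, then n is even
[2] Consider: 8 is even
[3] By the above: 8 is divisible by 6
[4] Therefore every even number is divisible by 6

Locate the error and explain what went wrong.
Step 3: By the above: 8 is divisible by 6

Step 3 commits the fallacy of affirming the consequent. The known fact 'divisible by 6 → even' does NOT imply 'even → divisible by 6'. That would be the converse, which is false. For example, 8 is even but 8 ÷ 6 = 1.33, which is not an integer.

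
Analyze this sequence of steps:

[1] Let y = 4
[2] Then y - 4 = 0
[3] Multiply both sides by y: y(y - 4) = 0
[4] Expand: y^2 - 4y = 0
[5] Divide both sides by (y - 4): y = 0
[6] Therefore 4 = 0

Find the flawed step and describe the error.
Step 5: Divide both sides by (y - 4): y = 0

Step 5 divides both sides by (y - 4). However, since y = 4, we have (y - 4) = 0. Division by zero is undefined, making this step invalid.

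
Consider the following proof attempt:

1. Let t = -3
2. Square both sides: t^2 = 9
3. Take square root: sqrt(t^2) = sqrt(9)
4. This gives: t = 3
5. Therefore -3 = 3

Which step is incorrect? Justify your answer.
Step 4: This gives: t = 3

Step 4 incorrectly states that sqrt(t^2) = t. The correct identity is sqrt(t^2) = |t|. Since t = -3 < 0, we have sqrt(t^2) = |-3| = 3, not t = -3.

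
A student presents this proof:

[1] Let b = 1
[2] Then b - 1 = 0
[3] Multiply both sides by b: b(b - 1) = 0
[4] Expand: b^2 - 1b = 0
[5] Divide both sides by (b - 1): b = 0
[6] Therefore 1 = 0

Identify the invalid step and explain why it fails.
Step 5: Divide both sides by (b - 1): b = 0

Step 5 divides both sides by (b - 1). However, since b = 1, we have (b - 1) = 0. Division by zero is undefined, making this step invalid.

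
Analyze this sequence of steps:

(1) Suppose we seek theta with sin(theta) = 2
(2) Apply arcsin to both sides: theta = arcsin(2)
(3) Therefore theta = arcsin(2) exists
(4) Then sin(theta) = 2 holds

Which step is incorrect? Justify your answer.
Step 2: Apply arcsin to both sides: theta = arcsin(2)

Step 2 applies arcsin to 2. However, arcsin(x) is only defined for x in [-1, 1] because sin(theta) can only produce values in that range. Since |2| > 1, arcsin(2) is undefined. There is no angle whose sine equals 2.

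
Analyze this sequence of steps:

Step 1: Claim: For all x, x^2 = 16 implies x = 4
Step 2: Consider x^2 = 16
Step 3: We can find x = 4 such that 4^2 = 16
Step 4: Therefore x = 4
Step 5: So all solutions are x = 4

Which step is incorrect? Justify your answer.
Step 4: Therefore x = 4

Step 4 incorrectly concludes that x = 4 is the only solution. The proof shows that x = 4 is A solution (existence), but does not show it is the ONLY solution (uniqueness). In fact, x = -4 is also a solution since (-4)^2 = 16. Finding one solution doesn't prove there are no others.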